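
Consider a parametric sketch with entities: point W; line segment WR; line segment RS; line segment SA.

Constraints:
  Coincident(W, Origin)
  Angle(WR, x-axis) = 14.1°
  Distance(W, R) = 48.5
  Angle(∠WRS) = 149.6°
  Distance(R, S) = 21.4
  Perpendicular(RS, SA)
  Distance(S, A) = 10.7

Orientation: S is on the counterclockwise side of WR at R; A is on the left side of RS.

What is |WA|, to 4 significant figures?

64.73

∠WRS = 149.6°, so RS runs at 14.1° + (180° − 149.6°) = 44.50° from the x-axis; with |RS| = 21.4, S = R + 21.4·(cos 44.50°, sin 44.50°) = (62.30, 26.81). The perpendicularity gives SA at right angles to RS; with |SA| = 10.7 on the left of RS, A = S + 10.7·(-0.7009, 0.7133) = (54.80, 34.45). Then |WA| = |A − W| = 64.73.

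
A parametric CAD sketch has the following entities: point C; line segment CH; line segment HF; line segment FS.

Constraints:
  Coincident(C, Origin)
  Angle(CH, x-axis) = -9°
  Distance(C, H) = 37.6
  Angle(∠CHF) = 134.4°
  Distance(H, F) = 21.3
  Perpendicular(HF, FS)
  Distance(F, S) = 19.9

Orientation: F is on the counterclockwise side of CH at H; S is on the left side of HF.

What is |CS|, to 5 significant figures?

48.114

C is at the origin; CH runs at -9.0° with length 37.6, so H = 37.6·(cos -9.0°, sin -9.0°) = (37.137, -5.8819). ∠CHF = 134.4°, so HF runs at -9.0° + (180° − 134.4°) = 36.600° from the x-axis; with |HF| = 21.3, F = H + 21.3·(cos 36.600°, sin 36.600°) = (54.237, 6.8177). HF is perpendicular to FS; with |FS| = 19.9 on the left of HF, S = F + 19.9·(-0.59622, 0.80282) = (42.372, 22.794). Then |CS| = |S − C| = 48.114.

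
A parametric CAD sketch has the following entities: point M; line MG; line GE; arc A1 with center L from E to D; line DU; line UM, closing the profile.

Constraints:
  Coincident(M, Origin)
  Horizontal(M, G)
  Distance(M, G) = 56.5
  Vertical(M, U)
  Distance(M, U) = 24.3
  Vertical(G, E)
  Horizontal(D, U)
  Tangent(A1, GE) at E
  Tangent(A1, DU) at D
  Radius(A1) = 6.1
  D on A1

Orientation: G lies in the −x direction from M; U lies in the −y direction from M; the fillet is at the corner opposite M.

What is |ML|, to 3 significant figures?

53.6

M is at the origin; MG is horizontal with |MG| = 56.5 and G on the −x side, so G = (-56.5, 0.00). MU is vertical with |MU| = 24.3 and U on the −y side, so U = (0.00, -24.3). The virtual corner opposite M is at (-56.5, -24.3). The tangent condition forces LE to be normal to GE and since A1 is tangent to DU there, LD ⟂ DU, with radius 6.1, so the center L sits 6.1 in from both sides at L = (-50.4, -18.2). Then |ML| = |L − M| = 53.6.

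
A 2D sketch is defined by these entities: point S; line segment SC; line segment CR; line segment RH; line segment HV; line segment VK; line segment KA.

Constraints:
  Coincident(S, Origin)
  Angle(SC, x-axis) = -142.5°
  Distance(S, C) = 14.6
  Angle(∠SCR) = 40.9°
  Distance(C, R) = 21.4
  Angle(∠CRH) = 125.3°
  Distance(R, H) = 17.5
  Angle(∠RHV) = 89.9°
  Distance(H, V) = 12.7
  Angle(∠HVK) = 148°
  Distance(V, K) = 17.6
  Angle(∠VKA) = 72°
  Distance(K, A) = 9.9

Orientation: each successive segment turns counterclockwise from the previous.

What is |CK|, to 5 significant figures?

22.865

S is at the origin; SC runs at -142.5° with length 14.6, so C = (-11.583, -8.8879). ∠SCR = 40.9° gives CR at -3.4000° from the x-axis; with |CR| = 21.4, R = (9.7794, -10.157). ∠CRH = 125.3° gives RH at 51.300° from the x-axis; with |RH| = 17.5, H = (20.721, 3.5005). ∠RHV = 89.9° gives HV at 141.40° from the x-axis; with |HV| = 12.7, V = (10.796, 11.424). ∠HVK = 148.0° gives VK at 173.40° from the x-axis; with |VK| = 17.6, K = (-6.6876, 13.447). Then |CK| = |K − C| = 22.865.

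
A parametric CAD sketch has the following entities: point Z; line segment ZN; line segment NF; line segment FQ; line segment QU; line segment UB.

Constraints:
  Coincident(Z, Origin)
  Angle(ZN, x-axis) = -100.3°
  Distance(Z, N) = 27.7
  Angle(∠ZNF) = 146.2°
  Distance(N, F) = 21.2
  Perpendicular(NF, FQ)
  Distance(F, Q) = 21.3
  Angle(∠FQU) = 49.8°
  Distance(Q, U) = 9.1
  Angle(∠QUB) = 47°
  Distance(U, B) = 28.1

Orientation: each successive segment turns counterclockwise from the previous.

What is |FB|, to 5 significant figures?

24.194

Z is at the origin; ZN runs at -100.3° with length 27.7, so N = (-4.9528, -27.254). ∠ZNF = 146.2° gives NF at -66.500° from the x-axis; with |NF| = 21.2, F = (3.5007, -46.695). NF ⟂ FQ, so FQ runs at 23.500°; with |FQ| = 21.3, Q = (23.034, -38.202). ∠FQU = 49.8° gives QU at 153.70° from the x-axis; with |QU| = 9.1, U = (14.876, -34.170). ∠QUB = 47.0° gives UB at -73.300° from the x-axis; with |UB| = 28.1, B = (22.951, -61.085). Then |FB| = |B − F| = 24.194.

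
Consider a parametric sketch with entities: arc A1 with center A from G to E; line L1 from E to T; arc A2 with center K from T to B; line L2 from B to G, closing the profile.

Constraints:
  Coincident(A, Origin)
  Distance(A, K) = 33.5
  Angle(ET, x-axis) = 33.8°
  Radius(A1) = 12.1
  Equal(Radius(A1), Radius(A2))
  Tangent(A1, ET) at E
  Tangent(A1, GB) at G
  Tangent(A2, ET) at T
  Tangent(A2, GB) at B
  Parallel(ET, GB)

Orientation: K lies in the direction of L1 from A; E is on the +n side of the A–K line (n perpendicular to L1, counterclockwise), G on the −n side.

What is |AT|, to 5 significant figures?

35.618

Tangency of A1 to both parallel lines with radius 12.1 puts E and G at A ± 12.1·n: E = (-6.7312, 10.055), G = (6.7312, -10.055). Equal radii place T and B the same way about K: T = K + 12.1·n = (21.107, 28.691), B = K − 12.1·n = (34.569, 8.5810). Then |AT| = |T − A| = 35.618.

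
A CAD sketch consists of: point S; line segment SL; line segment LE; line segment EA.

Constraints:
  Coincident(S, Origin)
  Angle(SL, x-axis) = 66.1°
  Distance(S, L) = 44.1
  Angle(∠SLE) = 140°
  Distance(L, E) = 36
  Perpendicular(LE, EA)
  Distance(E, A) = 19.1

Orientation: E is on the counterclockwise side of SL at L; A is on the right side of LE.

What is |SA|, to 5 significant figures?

84.385

∠SLE = 140.0°, so LE runs at 66.1° + (180° − 140.0°) = 106.10° from the x-axis; with |LE| = 36.0, E = L + 36.0·(cos 106.10°, sin 106.10°) = (7.8834, 74.907). The perpendicularity gives EA at right angles to LE; with |EA| = 19.1 on the right of LE, A = E + 19.1·(0.96078, 0.27731) = (26.234, 80.203). Then |SA| = |A − S| = 84.385.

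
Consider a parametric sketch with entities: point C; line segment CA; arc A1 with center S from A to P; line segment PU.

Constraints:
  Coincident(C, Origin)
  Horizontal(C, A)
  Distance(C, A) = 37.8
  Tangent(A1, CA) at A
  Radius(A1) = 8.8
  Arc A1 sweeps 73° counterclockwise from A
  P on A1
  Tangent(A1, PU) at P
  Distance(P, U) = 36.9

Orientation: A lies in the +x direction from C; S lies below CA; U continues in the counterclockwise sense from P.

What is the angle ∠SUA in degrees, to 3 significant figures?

5.59°

C is at the origin; C and A share the same y with |CA| = 37.8 and A on the +x side, so A = (37.8, 0.00). Since A1 is tangent to CA there, SA ⟂ CA, so S = A + (0, -8.8) = (37.8, -8.80). On A1, A sits at bearing 90° from S; a 73° counterclockwise sweep puts P at bearing 163°, so P = S + 8.8·(cos 163°, sin 163°) = (29.4, -6.23). Tangency of A1 to PU means the radius SP is perpendicular to PU, so PU runs along (−sin 163°, cos 163°); with |PU| = 36.9, U = (18.6, -41.5). Then cos ∠SUA = US·UA / (|US||UA|), giving 5.59°.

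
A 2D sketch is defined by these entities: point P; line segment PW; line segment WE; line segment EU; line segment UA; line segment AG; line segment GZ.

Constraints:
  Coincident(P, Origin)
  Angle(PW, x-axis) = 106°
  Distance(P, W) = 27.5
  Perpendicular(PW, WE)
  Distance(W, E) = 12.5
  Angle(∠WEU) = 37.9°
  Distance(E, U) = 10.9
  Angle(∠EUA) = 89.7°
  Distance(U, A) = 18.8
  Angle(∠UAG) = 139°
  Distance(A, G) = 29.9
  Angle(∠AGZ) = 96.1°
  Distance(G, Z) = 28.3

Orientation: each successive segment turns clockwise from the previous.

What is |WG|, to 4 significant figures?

38.49

P is at the origin; PW runs at 106.0° with length 27.5, so W = (-7.580, 26.43). PW ⟂ WE, so WE runs at 16.00°; with |WE| = 12.5, E = (4.436, 29.88). ∠WEU = 37.9° gives EU at -126.1° from the x-axis; with |EU| = 10.9, U = (-1.986, 21.07). ∠EUA = 89.7° gives UA at 143.6° from the x-axis; with |UA| = 18.8, A = (-17.12, 32.23). ∠UAG = 139.0° gives AG at 102.6° from the x-axis; with |AG| = 29.9, G = (-23.64, 61.41). Then |WG| = |G − W| = 38.49.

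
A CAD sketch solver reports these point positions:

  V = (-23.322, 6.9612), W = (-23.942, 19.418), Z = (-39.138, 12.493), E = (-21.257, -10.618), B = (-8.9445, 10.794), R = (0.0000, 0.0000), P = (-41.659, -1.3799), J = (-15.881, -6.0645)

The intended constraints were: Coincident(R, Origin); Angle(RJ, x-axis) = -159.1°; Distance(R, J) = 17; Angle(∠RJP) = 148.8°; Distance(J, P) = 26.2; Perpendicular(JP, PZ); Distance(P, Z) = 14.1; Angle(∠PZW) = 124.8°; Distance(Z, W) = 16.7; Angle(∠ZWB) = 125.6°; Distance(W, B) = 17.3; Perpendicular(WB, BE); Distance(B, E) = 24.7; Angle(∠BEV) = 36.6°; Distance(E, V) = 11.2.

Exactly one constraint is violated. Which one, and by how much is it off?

Distance(E, V) = 11.2 — off by 6.50.

R = (0.00, 0.00) ✓; RJ at -159.1° ✓; |RJ| = 17.00 ✓; ∠RJP = 148.8° ✓; |JP| = 26.20 ✓; ∠(JP, PZ) = 90.00° ✓; |PZ| = 14.10 ✓; ∠PZW = 124.8° ✓; |ZW| = 16.70 ✓; ∠ZWB = 125.6° ✓; |WB| = 17.30 ✓; ∠(WB, BE) = 90.00° ✓; |BE| = 24.70 ✓; ∠BEV = 36.60° ✓; |EV| = 17.70 ✗.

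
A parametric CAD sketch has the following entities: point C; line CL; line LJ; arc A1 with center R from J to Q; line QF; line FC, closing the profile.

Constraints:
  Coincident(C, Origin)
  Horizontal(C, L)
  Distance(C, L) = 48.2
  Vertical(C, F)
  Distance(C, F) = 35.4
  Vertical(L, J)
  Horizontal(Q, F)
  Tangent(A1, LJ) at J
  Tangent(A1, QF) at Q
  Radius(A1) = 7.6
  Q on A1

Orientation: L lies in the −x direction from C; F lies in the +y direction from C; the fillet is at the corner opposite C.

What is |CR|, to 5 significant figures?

49.206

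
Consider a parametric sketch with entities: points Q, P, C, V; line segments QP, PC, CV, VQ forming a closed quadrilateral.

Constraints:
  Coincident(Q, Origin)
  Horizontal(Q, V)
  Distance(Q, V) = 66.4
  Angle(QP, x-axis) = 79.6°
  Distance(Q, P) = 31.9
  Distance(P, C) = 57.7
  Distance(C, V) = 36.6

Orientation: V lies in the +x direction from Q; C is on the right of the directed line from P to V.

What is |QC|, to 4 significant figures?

39.41

Q is at the origin; Q and V share the same y with |QV| = 66.4 and V in +x, so V = (66.4, 0). QP runs at 79.6° with |QP| = 31.9, so P = (5.759, 31.38). C is determined by |PC| = 57.7 and |CV| = 36.6 together: it lies at the intersection of circle(P, 57.7) and circle(V, 36.6). With |PV| = 68.28, the foot of the radical line on PV is 48.71 from P and the perpendicular offset is √(57.7² − 48.71²) = 30.93. Taking the right-of-PV solution: C = (34.81, -18.48).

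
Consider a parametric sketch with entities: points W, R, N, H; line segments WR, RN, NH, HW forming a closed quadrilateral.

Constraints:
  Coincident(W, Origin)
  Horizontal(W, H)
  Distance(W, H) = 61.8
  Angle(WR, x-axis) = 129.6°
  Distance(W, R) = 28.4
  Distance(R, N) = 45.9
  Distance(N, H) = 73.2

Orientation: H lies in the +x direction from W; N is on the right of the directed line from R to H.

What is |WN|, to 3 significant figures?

24.1

Checks: |RN| = 45.90 ✓; |NH| = 73.20 ✓.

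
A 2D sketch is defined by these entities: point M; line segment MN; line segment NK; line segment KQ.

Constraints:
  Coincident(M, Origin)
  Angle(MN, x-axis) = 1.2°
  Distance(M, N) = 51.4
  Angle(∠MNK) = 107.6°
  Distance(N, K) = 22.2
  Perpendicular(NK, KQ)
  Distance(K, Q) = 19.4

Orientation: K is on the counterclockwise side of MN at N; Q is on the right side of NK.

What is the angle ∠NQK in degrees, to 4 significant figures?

48.85°

M is at the origin; MN runs at 1.2° with length 51.4, so N = 51.4·(cos 1.2°, sin 1.2°) = (51.39, 1.076). ∠MNK = 107.6°, so NK runs at 1.2° + (180° − 107.6°) = 73.60° from the x-axis; with |NK| = 22.2, K = N + 22.2·(cos 73.60°, sin 73.60°) = (57.66, 22.37). The perpendicularity gives KQ at right angles to NK; with |KQ| = 19.4 on the right of NK, Q = K + 19.4·(0.9593, -0.2823) = (76.27, 16.90). Then cos ∠NQK = QN·QK / (|QN||QK|), giving 48.85°.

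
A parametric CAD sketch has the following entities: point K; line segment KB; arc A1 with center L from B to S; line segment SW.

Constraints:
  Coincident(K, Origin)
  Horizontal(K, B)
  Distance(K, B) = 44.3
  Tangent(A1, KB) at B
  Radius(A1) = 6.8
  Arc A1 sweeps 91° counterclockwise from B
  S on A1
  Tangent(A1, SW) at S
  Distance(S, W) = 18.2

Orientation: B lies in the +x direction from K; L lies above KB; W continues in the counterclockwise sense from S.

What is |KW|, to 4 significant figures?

56.65

K is at the origin; KB is horizontal with |KB| = 44.3 and B on the +x side, so B = (44.30, 0.000). Since A1 is tangent to KB there, LB ⟂ KB, so L = B + (0, 6.8) = (44.30, 6.800). On A1, B sits at bearing -90° from L; a 91° counterclockwise sweep puts S at bearing 1°, so S = L + 6.8·(cos 1°, sin 1°) = (51.10, 6.919). A1 meets SW tangentially, so LS is at right angles to SW, so SW runs along (−sin 1°, cos 1°); with |SW| = 18.2, W = (50.78, 25.12). Then |KW| = |W − K| = 56.65.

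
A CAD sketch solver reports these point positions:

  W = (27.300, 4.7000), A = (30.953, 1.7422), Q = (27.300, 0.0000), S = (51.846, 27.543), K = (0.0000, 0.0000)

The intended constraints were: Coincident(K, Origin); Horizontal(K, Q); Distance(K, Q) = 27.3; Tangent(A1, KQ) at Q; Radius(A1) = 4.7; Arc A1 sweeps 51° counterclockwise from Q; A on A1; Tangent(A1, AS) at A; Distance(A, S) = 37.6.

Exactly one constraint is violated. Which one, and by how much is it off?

Distance(A, S) = 37.6 — off by 4.40.

K = (0.00, 0.00) ✓; K.y = 0.00, Q.y = 0.00 ✓; |KQ| = 27.30 ✓; ∠(WQ, QK) = 90.00° ✓; |WQ| = 4.700 ✓; bearing(W→A) − bearing(W→Q) = 51.00° ✓; |WA| = 4.700 ✓; ∠(WA, AS) = 90.00° ✓; |AS| = 33.20 ✗.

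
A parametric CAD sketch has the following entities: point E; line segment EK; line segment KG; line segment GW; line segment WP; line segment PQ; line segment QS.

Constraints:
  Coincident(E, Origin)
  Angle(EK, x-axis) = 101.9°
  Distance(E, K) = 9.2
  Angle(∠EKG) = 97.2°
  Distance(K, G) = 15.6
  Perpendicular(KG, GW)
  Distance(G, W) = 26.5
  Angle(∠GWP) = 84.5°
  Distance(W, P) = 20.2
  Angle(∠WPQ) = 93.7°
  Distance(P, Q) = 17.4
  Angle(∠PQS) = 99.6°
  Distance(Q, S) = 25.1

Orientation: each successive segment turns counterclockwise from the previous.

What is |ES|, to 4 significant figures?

22.70

E is at the origin; EK runs at 101.9° with length 9.2, so K = (-1.897, 9.002). ∠EKG = 97.2° gives KG at -175.3° from the x-axis; with |KG| = 15.6, G = (-17.44, 7.724). The perpendicularity gives GW at right angles to KG, so GW runs at -85.30°; with |GW| = 26.5, W = (-15.27, -18.69). ∠GWP = 84.5° gives WP at 10.20° from the x-axis; with |WP| = 20.2, P = (4.608, -15.11). ∠WPQ = 93.7° gives PQ at 96.50° from the x-axis; with |PQ| = 17.4, Q = (2.638, 2.178). ∠PQS = 99.6° gives QS at 176.9° from the x-axis; with |QS| = 25.1, S = (-22.43, 3.536). Then |ES| = |S − E| = 22.70.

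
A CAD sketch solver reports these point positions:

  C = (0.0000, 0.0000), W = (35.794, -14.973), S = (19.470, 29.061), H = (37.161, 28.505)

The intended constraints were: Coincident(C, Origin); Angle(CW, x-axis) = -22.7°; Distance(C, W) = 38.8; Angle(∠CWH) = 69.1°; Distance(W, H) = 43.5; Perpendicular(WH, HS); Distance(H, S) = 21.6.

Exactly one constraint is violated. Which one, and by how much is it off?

Distance(H, S) = 21.6 — off by 3.90.

C = (0.00, 0.00) ✓; CW at -22.70° ✓; |CW| = 38.80 ✓; ∠CWH = 69.10° ✓; |WH| = 43.50 ✓; ∠(WH, HS) = 90.00° ✓; |HS| = 17.70 ✗.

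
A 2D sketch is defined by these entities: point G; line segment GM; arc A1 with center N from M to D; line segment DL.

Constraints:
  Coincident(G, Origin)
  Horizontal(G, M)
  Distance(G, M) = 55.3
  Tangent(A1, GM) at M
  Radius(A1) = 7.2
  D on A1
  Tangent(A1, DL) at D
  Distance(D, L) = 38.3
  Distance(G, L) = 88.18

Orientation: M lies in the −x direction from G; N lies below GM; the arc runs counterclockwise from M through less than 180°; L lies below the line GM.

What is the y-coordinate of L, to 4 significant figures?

-37.50

G is at the origin; GM is horizontal with |GM| = 55.3 and M on the −x side, so M = (-55.30, 0.000). The tangent condition forces NM to be normal to GM, so N = M + (0, -7.2) = (-55.30, -7.200). Since ND ⟂ DL (tangency), |NL| = √(7.2² + 38.3²) = 38.97 regardless of where D sits on A1. So L lies on both circle(G, 88.18) and circle(N, 38.97); the below-GM intersection is L = (-79.81, -37.50). D is the foot of the tangent from L: D = (-61.64, -3.784).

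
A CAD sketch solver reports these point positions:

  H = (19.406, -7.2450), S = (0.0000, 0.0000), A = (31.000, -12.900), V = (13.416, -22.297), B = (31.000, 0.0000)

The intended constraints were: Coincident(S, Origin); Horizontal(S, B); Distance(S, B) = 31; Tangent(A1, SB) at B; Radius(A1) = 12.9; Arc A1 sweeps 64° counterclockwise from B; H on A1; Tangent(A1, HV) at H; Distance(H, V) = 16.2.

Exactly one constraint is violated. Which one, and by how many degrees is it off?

Tangent(A1, HV) at H — off by 4.30°.

S = (0.00, 0.00) ✓; S.y = 0.00, B.y = 0.00 ✓; |SB| = 31.00 ✓; ∠(AB, BS) = 90.00° ✓; |AB| = 12.90 ✓; bearing(A→H) − bearing(A→B) = 64.00° ✓; |AH| = 12.90 ✓; ∠(AH, HV) = 85.70° ✗; |HV| = 16.20 ✓.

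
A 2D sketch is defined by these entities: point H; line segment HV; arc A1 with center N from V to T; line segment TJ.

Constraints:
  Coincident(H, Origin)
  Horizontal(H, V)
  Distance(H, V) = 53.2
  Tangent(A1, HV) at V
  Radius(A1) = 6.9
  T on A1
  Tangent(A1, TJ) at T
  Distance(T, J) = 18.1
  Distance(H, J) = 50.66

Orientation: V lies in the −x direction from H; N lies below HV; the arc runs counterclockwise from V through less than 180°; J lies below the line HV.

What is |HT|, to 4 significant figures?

59.09

H is at the origin; HV is horizontal with |HV| = 53.2 and V on the −x side, so V = (-53.20, 0.000). Tangency of A1 to HV means the radius NV is perpendicular to HV, so N = V + (0, -6.9) = (-53.20, -6.900). Since NT ⟂ TJ (tangency), |NJ| = √(6.9² + 18.1²) = 19.37 regardless of where T sits on A1. So J lies on both circle(H, 50.66) and circle(N, 19.37); the below-HV intersection is J = (-44.50, -24.21). T is the foot of the tangent from J: T = (-57.86, -11.99).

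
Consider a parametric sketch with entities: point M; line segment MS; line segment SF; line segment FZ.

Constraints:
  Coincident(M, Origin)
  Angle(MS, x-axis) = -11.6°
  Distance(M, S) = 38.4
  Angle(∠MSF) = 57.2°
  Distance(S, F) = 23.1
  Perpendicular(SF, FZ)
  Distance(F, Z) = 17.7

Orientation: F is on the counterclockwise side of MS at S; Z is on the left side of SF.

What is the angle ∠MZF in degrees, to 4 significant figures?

171.0°

M is at the origin; MS runs at -11.6° with length 38.4, so S = 38.4·(cos -11.6°, sin -11.6°) = (37.62, -7.721). ∠MSF = 57.2°, so SF runs at -11.6° + (180° − 57.2°) = 111.2° from the x-axis; with |SF| = 23.1, F = S + 23.1·(cos 111.2°, sin 111.2°) = (29.26, 13.82). SF ⟂ FZ; with |FZ| = 17.7 on the left of SF, Z = F + 17.7·(-0.9323, -0.3616) = (12.76, 7.415). Then cos ∠MZF = ZM·ZF / (|ZM||ZF|), giving 171.0°.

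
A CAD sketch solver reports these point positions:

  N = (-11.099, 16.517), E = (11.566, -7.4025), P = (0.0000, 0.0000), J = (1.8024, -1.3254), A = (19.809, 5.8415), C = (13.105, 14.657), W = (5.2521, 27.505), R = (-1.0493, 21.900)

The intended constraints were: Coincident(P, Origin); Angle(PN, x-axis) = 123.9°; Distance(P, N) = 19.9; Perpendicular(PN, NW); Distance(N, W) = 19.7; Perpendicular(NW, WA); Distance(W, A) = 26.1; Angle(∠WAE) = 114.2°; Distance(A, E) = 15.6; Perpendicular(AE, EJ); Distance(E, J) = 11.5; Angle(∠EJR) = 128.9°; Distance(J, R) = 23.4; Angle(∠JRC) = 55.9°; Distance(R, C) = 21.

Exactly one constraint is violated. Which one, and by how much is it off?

Distance(R, C) = 21 — off by 5.10.

P = (0.00, 0.00) ✓; PN at 123.9° ✓; |PN| = 19.90 ✓; ∠(PN, NW) = 90.00° ✓; |NW| = 19.70 ✓; ∠(NW, WA) = 90.00° ✓; |WA| = 26.10 ✓; ∠WAE = 114.2° ✓; |AE| = 15.60 ✓; ∠(AE, EJ) = 90.00° ✓; |EJ| = 11.50 ✓; ∠EJR = 128.9° ✓; |JR| = 23.40 ✓; ∠JRC = 55.90° ✓; |RC| = 15.90 ✗.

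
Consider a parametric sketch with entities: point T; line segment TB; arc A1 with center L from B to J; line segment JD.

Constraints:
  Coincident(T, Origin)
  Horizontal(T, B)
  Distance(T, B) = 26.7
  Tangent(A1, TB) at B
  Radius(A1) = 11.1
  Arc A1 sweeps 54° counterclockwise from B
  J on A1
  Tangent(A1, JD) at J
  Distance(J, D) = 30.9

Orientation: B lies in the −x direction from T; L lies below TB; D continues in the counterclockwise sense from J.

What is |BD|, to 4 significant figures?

40.14

T is at the origin; T and B share the same y with |TB| = 26.7 and B on the −x side, so B = (-26.70, 0.000). Since A1 is tangent to TB there, LB ⟂ TB, so L = B + (0, -11.1) = (-26.70, -11.10). On A1, B sits at bearing 90° from L; a 54° counterclockwise sweep puts J at bearing 144°, so J = L + 11.1·(cos 144°, sin 144°) = (-35.68, -4.576). A1 meets JD tangentially, so LJ is at right angles to JD, so JD runs along (−sin 144°, cos 144°); with |JD| = 30.9, D = (-53.84, -29.57). Then |BD| = |D − B| = 40.14.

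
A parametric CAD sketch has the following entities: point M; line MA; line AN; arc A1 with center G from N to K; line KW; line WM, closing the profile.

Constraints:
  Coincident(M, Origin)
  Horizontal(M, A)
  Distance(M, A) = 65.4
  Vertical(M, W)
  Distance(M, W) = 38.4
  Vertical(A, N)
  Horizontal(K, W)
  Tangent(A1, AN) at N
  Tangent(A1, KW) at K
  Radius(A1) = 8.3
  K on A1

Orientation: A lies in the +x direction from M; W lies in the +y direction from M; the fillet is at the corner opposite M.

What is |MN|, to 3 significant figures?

72.0

M is at the origin; M and A share the same y with |MA| = 65.4 and A on the +x side, so A = (65.4, 0.00). MW is vertical with |MW| = 38.4 and W on the +y side, so W = (0.00, 38.4). The virtual corner opposite M is at (65.4, 38.4). A1 meets AN tangentially, so GN is at right angles to AN and since A1 is tangent to KW there, GK ⟂ KW, with radius 8.3, so the center G sits 8.3 in from both sides at G = (57.1, 30.1). That places the tangent points at N = (65.4, 30.1) on AN and K = (57.1, 38.4) on KW. Then |MN| = |N − M| = 72.0.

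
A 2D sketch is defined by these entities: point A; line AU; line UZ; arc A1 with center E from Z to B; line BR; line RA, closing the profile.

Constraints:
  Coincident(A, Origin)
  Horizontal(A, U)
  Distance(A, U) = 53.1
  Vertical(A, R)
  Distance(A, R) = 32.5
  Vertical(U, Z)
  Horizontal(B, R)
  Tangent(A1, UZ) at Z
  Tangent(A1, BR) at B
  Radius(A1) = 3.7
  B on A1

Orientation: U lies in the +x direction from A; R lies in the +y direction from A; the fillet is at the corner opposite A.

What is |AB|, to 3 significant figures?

59.1

The virtual corner opposite A is at (53.1, 32.5). The tangent condition forces EZ to be normal to UZ and since A1 is tangent to BR there, EB ⟂ BR, with radius 3.7, so the center E sits 3.7 in from both sides at E = (49.4, 28.8). That places the tangent points at Z = (53.1, 28.8) on UZ and B = (49.4, 32.5) on BR. Then |AB| = |B − A| = 59.1.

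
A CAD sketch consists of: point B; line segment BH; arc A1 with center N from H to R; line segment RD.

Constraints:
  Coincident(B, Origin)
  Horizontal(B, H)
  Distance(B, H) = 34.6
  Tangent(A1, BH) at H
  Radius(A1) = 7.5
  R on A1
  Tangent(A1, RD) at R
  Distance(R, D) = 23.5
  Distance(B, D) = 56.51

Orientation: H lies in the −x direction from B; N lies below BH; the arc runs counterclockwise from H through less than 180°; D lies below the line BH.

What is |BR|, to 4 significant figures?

41.95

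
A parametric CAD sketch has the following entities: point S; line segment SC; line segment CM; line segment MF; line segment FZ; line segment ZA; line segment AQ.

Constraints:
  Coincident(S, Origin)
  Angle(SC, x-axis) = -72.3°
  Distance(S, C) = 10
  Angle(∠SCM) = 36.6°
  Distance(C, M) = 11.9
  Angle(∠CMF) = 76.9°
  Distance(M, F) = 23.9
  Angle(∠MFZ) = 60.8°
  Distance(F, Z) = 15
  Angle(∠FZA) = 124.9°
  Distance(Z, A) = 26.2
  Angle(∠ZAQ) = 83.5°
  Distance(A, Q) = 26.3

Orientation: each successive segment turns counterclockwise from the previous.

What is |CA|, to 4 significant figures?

12.86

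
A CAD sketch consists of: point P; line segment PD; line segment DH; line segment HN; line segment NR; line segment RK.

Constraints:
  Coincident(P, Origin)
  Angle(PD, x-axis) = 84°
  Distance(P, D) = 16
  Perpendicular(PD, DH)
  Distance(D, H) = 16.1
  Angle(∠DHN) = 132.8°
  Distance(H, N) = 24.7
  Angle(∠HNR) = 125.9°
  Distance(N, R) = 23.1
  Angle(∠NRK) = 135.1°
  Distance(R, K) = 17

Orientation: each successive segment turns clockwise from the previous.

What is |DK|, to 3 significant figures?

52.2

P is at the origin; PD runs at 84.0° with length 16.0, so D = (1.67, 15.9). The perpendicularity gives DH at right angles to PD, so DH runs at -6.00°; with |DH| = 16.1, H = (17.7, 14.2). ∠DHN = 132.8° gives HN at -53.2° from the x-axis; with |HN| = 24.7, N = (32.5, -5.55). ∠HNR = 125.9° gives NR at -107° from the x-axis; with |NR| = 23.1, R = (25.6, -27.6). ∠NRK = 135.1° gives RK at -152° from the x-axis; with |RK| = 17.0, K = (10.6, -35.5). Then |DK| = |K − D| = 52.2.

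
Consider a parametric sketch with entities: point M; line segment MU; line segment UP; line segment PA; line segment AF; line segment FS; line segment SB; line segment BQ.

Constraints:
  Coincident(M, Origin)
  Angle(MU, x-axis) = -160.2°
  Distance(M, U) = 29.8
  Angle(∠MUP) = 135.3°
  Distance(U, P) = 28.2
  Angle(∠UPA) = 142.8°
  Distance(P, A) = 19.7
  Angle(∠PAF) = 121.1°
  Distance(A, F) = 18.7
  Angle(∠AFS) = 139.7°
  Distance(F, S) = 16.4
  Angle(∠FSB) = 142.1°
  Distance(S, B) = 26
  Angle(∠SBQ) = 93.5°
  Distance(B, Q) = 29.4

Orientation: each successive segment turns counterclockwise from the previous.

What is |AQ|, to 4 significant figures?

44.57

∠FSB = 142.1° gives SB at 58.80° from the x-axis; with |SB| = 26.0, B = (10.24, -32.96). ∠SBQ = 93.5° gives BQ at 145.3° from the x-axis; with |BQ| = 29.4, Q = (-13.93, -16.22). Then |AQ| = |Q − A| = 44.57.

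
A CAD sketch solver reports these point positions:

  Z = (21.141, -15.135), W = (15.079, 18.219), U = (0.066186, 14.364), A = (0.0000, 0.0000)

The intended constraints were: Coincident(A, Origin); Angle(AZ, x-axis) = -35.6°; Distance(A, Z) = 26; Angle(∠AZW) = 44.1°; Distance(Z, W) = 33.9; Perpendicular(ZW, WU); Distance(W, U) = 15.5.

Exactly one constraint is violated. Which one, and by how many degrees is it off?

Perpendicular(ZW, WU) — off by 4.10°.

A = (0.00, 0.00) ✓; AZ at -35.60° ✓; |AZ| = 26.00 ✓; ∠AZW = 44.10° ✓; |ZW| = 33.90 ✓; ∠(ZW, WU) = 94.10° ✗; |WU| = 15.50 ✓.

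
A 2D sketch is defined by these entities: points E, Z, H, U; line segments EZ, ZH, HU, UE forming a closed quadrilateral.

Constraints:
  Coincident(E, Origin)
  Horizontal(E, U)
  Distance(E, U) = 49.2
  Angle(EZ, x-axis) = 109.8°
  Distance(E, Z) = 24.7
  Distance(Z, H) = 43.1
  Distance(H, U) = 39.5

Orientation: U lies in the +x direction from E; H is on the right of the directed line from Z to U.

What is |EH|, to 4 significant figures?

19.11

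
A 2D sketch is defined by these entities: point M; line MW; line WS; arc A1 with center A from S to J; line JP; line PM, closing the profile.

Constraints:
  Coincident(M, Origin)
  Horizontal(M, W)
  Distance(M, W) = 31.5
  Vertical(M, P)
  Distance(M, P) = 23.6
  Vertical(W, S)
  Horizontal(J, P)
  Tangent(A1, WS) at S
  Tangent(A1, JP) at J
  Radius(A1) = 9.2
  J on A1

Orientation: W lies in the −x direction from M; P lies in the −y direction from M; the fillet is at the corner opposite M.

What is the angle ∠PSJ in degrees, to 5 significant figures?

28.719°

M is at the origin; MW is horizontal with |MW| = 31.5 and W on the −x side, so W = (-31.500, 0.0000). M and P share the same x with |MP| = 23.6 and P on the −y side, so P = (0.0000, -23.600). The virtual corner opposite M is at (-31.500, -23.600). Tangency of A1 to WS means the radius AS is perpendicular to WS and since A1 is tangent to JP there, AJ ⟂ JP, with radius 9.2, so the center A sits 9.2 in from both sides at A = (-22.300, -14.400). That places the tangent points at S = (-31.500, -14.400) on WS and J = (-22.300, -23.600) on JP. Then cos ∠PSJ = SP·SJ / (|SP||SJ|), giving 28.719°.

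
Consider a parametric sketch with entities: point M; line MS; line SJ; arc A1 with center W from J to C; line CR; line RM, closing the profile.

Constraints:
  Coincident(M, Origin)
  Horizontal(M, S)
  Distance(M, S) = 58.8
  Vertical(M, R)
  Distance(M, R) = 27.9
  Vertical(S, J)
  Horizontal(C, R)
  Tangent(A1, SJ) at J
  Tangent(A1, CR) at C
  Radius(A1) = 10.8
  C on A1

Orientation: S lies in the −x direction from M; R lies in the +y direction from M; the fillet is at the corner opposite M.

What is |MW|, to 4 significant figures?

50.95

M is at the origin; MS is horizontal with |MS| = 58.8 and S on the −x side, so S = (-58.80, 0.000). MR is vertical with |MR| = 27.9 and R on the +y side, so R = (0.000, 27.90). The virtual corner opposite M is at (-58.80, 27.90). Since A1 is tangent to SJ there, WJ ⟂ SJ and since A1 is tangent to CR there, WC ⟂ CR, with radius 10.8, so the center W sits 10.8 in from both sides at W = (-48.00, 17.10). Then |MW| = |W − M| = 50.95.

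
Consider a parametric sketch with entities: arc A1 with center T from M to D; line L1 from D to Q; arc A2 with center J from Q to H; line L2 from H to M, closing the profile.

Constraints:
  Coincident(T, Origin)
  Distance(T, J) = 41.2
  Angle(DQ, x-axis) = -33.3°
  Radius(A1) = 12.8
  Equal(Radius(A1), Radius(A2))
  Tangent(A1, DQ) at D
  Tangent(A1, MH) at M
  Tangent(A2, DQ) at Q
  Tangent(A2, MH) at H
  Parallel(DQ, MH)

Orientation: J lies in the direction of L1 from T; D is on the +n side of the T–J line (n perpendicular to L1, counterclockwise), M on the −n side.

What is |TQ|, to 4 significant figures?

43.14

The slot axis is L1's direction at -33.3°, so u = (cos -33.3°, sin -33.3°) = (0.8358, -0.5490) and n = (−sin -33.3°, cos -33.3°) = (0.5490, 0.8358). T is at the origin and J lies 41.2 along u from T, so J = 41.2·u = (34.44, -22.62). Tangency of A1 to both parallel lines with radius 12.8 puts D and M at T ± 12.8·n: D = (7.027, 10.70), M = (-7.027, -10.70). Equal radii place Q and H the same way about J: Q = J + 12.8·n = (41.46, -11.92), H = J − 12.8·n = (27.41, -33.32). Then |TQ| = |Q − T| = 43.14.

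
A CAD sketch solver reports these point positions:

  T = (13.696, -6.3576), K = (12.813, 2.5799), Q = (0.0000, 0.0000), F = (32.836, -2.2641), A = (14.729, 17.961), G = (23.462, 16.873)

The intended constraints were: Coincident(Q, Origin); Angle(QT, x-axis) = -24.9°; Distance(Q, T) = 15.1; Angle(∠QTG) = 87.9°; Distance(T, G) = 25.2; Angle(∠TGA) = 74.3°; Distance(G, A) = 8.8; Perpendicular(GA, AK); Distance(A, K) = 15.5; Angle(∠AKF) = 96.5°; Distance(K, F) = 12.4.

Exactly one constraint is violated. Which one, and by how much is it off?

Distance(K, F) = 12.4 — off by 8.20.

Q = (0.00, 0.00) ✓; QT at -24.90° ✓; |QT| = 15.10 ✓; ∠QTG = 87.90° ✓; |TG| = 25.20 ✓; ∠TGA = 74.30° ✓; |GA| = 8.801 ✓; ∠(GA, AK) = 90.00° ✓; |AK| = 15.50 ✓; ∠AKF = 96.50° ✓; |KF| = 20.60 ✗.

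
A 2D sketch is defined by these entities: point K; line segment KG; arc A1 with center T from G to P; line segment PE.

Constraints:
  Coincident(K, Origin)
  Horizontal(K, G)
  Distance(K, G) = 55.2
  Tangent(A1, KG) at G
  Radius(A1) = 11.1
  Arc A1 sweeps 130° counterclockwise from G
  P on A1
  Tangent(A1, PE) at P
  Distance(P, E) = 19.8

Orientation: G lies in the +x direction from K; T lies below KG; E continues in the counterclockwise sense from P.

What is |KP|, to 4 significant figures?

50.13

Tangency of A1 to KG means the radius TG is perpendicular to KG, so T = G + (0, -11.1) = (55.20, -11.10). On A1, G sits at bearing 90° from T; a 130° counterclockwise sweep puts P at bearing 220°, so P = T + 11.1·(cos 220°, sin 220°) = (46.70, -18.23). Then |KP| = |P − K| = 50.13.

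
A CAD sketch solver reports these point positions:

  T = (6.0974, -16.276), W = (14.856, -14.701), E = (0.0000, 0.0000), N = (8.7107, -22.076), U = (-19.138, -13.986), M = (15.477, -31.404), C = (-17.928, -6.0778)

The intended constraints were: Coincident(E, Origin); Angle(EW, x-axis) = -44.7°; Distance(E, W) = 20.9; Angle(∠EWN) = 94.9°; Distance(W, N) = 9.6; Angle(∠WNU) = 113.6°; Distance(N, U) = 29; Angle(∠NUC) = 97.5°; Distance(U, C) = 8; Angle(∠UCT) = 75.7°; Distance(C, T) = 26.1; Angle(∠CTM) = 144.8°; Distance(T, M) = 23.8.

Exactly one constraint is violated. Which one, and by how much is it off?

Distance(T, M) = 23.8 — off by 6.00.

E = (0.00, 0.00) ✓; EW at -44.70° ✓; |EW| = 20.90 ✓; ∠EWN = 94.90° ✓; |WN| = 9.600 ✓; ∠WNU = 113.6° ✓; |NU| = 29.00 ✓; ∠NUC = 97.50° ✓; |UC| = 8.000 ✓; ∠UCT = 75.70° ✓; |CT| = 26.10 ✓; ∠CTM = 144.8° ✓; |TM| = 17.80 ✗.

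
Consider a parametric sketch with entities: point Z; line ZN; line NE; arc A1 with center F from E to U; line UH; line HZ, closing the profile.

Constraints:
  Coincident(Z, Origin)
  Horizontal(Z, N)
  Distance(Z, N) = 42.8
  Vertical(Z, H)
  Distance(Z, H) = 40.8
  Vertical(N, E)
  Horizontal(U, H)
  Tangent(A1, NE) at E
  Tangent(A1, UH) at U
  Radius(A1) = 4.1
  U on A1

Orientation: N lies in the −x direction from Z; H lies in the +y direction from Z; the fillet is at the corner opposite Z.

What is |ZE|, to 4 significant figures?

56.38

Z is at the origin; ZN is horizontal with |ZN| = 42.8 and N on the −x side, so N = (-42.80, 0.000). Z and H share the same x with |ZH| = 40.8 and H on the +y side, so H = (0.000, 40.80). The virtual corner opposite Z is at (-42.80, 40.80). A1 meets NE tangentially, so FE is at right angles to NE and A1 meets UH tangentially, so FU is at right angles to UH, with radius 4.1, so the center F sits 4.1 in from both sides at F = (-38.70, 36.70). That places the tangent points at E = (-42.80, 36.70) on NE and U = (-38.70, 40.80) on UH. Then |ZE| = |E − Z| = 56.38.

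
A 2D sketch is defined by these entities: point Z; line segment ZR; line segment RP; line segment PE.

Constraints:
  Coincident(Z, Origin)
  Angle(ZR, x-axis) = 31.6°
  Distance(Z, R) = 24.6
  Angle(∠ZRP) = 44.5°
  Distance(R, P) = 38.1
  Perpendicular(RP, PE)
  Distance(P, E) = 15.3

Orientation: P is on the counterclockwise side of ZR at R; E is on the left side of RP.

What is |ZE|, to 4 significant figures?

20.65

∠ZRP = 44.5°, so RP runs at 31.6° + (180° − 44.5°) = 167.1° from the x-axis; with |RP| = 38.1, P = R + 38.1·(cos 167.1°, sin 167.1°) = (-16.19, 21.40). RP is perpendicular to PE; with |PE| = 15.3 on the left of RP, E = P + 15.3·(-0.2233, -0.9748) = (-19.60, 6.482). Then |ZE| = |E − Z| = 20.65.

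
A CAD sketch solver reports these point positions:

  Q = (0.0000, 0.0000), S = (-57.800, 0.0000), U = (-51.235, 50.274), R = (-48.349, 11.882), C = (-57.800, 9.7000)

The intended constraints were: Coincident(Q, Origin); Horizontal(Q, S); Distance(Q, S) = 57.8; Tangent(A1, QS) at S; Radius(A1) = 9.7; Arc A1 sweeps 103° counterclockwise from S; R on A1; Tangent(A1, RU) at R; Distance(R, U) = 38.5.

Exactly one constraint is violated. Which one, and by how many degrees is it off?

Tangent(A1, RU) at R — off by 8.70°.

Q = (0.00, 0.00) ✓; Q.y = 0.00, S.y = 0.00 ✓; |QS| = 57.80 ✓; ∠(CS, SQ) = 90.00° ✓; |CS| = 9.700 ✓; bearing(C→R) − bearing(C→S) = 103.0° ✓; |CR| = 9.700 ✓; ∠(CR, RU) = 98.70° ✗; |RU| = 38.50 ✓.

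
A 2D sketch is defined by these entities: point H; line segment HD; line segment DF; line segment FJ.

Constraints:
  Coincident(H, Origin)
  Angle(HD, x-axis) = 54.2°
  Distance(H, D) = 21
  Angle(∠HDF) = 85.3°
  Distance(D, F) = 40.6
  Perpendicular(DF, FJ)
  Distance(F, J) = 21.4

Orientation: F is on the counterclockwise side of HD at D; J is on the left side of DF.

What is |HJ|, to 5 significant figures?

38.882

∠HDF = 85.3°, so DF runs at 54.2° + (180° − 85.3°) = 148.90° from the x-axis; with |DF| = 40.6, F = D + 40.6·(cos 148.90°, sin 148.90°) = (-22.480, 38.004). DF ⟂ FJ; with |FJ| = 21.4 on the left of DF, J = F + 21.4·(-0.51653, -0.85627) = (-33.534, 19.679). Then |HJ| = |J − H| = 38.882.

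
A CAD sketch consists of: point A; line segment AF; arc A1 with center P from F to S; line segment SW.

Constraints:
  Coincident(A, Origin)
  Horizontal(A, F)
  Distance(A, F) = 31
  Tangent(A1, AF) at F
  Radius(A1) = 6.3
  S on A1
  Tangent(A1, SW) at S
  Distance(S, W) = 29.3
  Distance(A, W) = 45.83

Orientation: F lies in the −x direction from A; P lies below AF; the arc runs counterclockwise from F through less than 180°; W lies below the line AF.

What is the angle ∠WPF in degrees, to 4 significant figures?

174.6°

A is at the origin; A and F share the same y with |AF| = 31.0 and F on the −x side, so F = (-31.00, 0.000). Since A1 is tangent to AF there, PF ⟂ AF, so P = F + (0, -6.3) = (-31.00, -6.300). Since PS ⟂ SW (tangency), |PW| = √(6.3² + 29.3²) = 29.97 regardless of where S sits on A1. So W lies on both circle(A, 45.83) and circle(P, 29.97); the below-AF intersection is W = (-28.19, -36.14). S is the foot of the tangent from W: S = (-37.01, -8.197).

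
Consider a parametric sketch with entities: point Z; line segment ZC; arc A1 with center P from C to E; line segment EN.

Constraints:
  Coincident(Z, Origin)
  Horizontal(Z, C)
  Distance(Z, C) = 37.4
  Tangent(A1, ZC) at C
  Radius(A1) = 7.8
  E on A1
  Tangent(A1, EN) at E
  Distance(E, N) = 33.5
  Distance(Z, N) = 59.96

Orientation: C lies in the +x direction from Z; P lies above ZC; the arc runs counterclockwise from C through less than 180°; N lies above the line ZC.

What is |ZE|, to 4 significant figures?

45.94

Z is at the origin; ZC is horizontal with |ZC| = 37.4 and C on the +x side, so C = (37.40, 0.000). The tangent condition forces PC to be normal to ZC, so P = C + (0, 7.8) = (37.40, 7.800). Since PE ⟂ EN (tangency), |PN| = √(7.8² + 33.5²) = 34.40 regardless of where E sits on A1. So N lies on both circle(Z, 59.96) and circle(P, 34.40); the above-ZC intersection is N = (43.06, 41.73). E is the foot of the tangent from N: E = (45.18, 8.295).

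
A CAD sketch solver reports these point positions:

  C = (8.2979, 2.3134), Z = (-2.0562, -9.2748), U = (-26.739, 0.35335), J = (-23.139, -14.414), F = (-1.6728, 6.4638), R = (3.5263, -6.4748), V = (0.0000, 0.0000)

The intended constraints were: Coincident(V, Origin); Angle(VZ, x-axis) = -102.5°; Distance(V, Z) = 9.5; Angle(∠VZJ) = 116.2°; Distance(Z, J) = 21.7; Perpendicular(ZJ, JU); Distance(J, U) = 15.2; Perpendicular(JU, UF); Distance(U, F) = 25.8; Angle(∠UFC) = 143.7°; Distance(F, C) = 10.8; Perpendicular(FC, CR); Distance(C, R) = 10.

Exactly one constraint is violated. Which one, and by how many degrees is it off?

Perpendicular(FC, CR) — off by 5.90°.

V = (0.00, 0.00) ✓; VZ at -102.5° ✓; |VZ| = 9.500 ✓; ∠VZJ = 116.2° ✓; |ZJ| = 21.70 ✓; ∠(ZJ, JU) = 90.00° ✓; |JU| = 15.20 ✓; ∠(JU, UF) = 90.00° ✓; |UF| = 25.80 ✓; ∠UFC = 143.7° ✓; |FC| = 10.80 ✓; ∠(FC, CR) = 95.90° ✗; |CR| = 10.00 ✓.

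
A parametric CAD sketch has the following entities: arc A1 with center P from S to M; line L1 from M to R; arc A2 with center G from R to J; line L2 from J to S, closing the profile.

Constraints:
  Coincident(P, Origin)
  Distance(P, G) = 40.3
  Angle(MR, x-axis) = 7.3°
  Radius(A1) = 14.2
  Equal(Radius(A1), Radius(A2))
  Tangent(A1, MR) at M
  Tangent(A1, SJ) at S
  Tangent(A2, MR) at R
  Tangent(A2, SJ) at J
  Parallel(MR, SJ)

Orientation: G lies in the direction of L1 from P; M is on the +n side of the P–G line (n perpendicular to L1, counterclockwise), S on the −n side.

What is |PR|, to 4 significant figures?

42.73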